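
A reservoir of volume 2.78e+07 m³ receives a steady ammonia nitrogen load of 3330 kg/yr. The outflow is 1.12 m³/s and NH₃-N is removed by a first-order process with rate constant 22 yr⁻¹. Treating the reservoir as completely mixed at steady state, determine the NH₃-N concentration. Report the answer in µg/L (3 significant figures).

Outflow Q = 1.12 m³/s × 3.156e+07 s/yr = 3.534e+07 m³/yr.
Steady-state CSTR mass balance: W = Q·C + k·V·C, so C = W/(Q + kV).
Q + kV = 3.534e+07 + 22·2.78e+07 = 6.469e+08 m³/yr.
C = 3330/6.469e+08 = 5.147e-06 kg/m³ = 0.005147 mg/L = 5.147 µg/L.

5.15 µg/L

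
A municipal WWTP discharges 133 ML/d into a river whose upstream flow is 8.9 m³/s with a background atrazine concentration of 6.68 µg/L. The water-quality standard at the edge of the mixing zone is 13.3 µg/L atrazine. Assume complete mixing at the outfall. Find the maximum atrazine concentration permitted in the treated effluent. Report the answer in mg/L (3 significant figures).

133 ML/d = 1.539 m³/s.
6.68 µg/L = 0.00668 mg/L.
13.3 µg/L = 0.0133 mg/L.
Mass balance: 0.0133·10.44 = 1.539·Cₑ + 8.9·0.00668.
Cₑ = (0.1388 − 0.05945) / 1.539 = 0.05157 mg/L.

0.0516 mg/L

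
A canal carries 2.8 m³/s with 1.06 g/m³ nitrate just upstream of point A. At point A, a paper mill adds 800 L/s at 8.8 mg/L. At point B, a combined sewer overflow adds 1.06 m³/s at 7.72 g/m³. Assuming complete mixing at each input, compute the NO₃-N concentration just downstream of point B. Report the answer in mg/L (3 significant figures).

800 L/s = 0.8 m³/s.
After input A: C = (2.8·1.06 + 0.8·8.8) / 3.6 = 2.78 mg/L.
After input B: C = (3.6·2.78 + 1.06·7.72) / 4.66 = 3.904 mg/L.

3.90 mg/L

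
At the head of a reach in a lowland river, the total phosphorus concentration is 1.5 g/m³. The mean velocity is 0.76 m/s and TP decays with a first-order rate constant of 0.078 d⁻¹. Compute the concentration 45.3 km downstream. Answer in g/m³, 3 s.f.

1.42 g/m³

Travel time t = 45.3 km / 0.76 m/s = 4.53e+04/0.76 = 5.961e+04 s = 0.6899 d.
First-order decay: C = 1.5·exp(−0.078·0.6899) = 1.5·0.9476 = 1.421 g/m³.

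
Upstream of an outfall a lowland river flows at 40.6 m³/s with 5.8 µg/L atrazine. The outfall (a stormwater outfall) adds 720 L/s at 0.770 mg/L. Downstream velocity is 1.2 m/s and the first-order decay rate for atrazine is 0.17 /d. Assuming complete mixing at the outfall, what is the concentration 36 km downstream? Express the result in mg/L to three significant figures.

720 L/s = 0.72 m³/s.
5.8 µg/L = 0.0058 mg/L.
After complete mixing, C₀ = (0.72·0.77 + 40.6·0.0058) / 41.32 = 0.01912 mg/L.
Travel time t = 3.6e+04 m / 1.2 m/s = 3e+04 s = 0.3472 d.
C = 0.01912·exp(−0.17·0.3472) = 0.01912·0.9427 = 0.01802 mg/L.

0.0180 mg/L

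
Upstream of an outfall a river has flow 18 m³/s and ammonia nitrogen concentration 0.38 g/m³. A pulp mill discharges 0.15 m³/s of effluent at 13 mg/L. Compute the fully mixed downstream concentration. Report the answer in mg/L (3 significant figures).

0.484 mg/L

Flow-weighted mixing gives C = (0.15·13 + 18·0.38) / (0.15 + 18) = 8.79/18.15 = 0.4843 mg/L.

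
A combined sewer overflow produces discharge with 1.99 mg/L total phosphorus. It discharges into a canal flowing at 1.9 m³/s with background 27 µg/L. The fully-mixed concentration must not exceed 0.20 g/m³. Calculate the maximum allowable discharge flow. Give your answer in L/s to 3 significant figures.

27 µg/L = 0.027 mg/L.
Mass balance at complete mixing: C_std·(Q_w + Q_r) = Q_w·C_e + Q_r·C_b.
Rearranging, Q_w = Q_r·(C_std − C_b)/(C_e − C_std) = 1.9·(0.2 − 0.027) / (1.99 − 0.2) = 0.1836 m³/s.
= 183.6 L/s.

184 L/s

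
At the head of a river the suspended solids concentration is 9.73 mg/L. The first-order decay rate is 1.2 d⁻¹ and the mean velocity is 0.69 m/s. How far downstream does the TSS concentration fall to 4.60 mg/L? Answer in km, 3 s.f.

37.2 km

From C = C₀·e^(−kt), t = ln(C₀/C)/k = ln(9.73/4.60)/1.2 = 0.7492/1.2 = 0.6243 d.
Distance = v·t = 0.69 m/s × 5.394e+04 s = 3.722e+04 m = 37.22 km.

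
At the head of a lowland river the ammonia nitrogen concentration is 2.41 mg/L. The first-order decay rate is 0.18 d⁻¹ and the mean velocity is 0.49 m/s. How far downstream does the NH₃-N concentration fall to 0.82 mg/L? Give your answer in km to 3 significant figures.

From C = C₀·e^(−kt), t = ln(C₀/C)/k = ln(2.41/0.82)/0.18 = 1.078/0.18 = 5.989 d.
Distance = v·t = 0.49 m/s × 5.175e+05 s = 2.536e+05 m = 253.6 km.

254 km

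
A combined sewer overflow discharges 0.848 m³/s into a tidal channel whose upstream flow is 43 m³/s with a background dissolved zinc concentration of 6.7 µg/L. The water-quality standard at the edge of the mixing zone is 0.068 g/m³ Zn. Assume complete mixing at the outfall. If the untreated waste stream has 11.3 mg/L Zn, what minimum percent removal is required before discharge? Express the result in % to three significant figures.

6.7 µg/L = 0.0067 mg/L.
Mass balance: 0.068·43.85 = 0.848·Cₑ + 43·0.0067.
Cₑ = (2.982 − 0.2881) / 0.848 = 3.176 mg/L.
Required removal = 1 − 3.176/11.3 = 71.89 %.

71.9 %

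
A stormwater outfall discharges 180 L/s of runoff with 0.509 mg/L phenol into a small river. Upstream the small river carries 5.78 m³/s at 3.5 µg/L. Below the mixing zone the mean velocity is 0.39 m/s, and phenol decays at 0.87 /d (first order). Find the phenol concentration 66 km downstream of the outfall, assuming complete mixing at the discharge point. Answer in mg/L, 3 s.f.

180 L/s = 0.18 m³/s.
3.5 µg/L = 0.0035 mg/L.
After complete mixing, C₀ = (0.18·0.509 + 5.78·0.0035) / 5.96 = 0.01877 mg/L.
Travel time t = 6.6e+04 m / 0.39 m/s = 1.692e+05 s = 1.959 d.
C = 0.01877·exp(−0.87·1.959) = 0.01877·0.1819 = 0.003414 mg/L.

0.00341 mg/L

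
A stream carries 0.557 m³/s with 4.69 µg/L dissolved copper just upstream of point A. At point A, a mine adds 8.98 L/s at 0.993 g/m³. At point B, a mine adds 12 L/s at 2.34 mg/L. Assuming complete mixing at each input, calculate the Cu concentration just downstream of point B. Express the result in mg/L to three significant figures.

0.0685 mg/L

4.69 µg/L = 0.00469 mg/L.
8.98 L/s = 0.00898 m³/s.
After input A: C = (0.557·0.00469 + 0.00898·0.993) / 0.566 = 0.02037 mg/L.
12 L/s = 0.012 m³/s.
After input B: C = (0.566·0.02037 + 0.012·2.34) / 0.578 = 0.06853 mg/L.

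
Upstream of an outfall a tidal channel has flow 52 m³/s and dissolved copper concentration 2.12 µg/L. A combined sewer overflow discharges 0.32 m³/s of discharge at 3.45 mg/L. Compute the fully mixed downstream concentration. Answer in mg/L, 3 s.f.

0.0232 mg/L

2.12 µg/L = 0.00212 mg/L.
Flow-weighted mixing gives C = (0.32·3.45 + 52·0.00212) / (0.32 + 52) = 1.214/52.32 = 0.02321 mg/L.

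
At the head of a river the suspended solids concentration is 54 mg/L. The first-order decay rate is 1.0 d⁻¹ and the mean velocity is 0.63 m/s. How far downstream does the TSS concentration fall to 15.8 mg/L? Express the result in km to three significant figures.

From C = C₀·e^(−kt), t = ln(C₀/C)/k = ln(54/15.8)/1.0 = 1.229/1.0 = 1.229 d.
Distance = v·t = 0.63 m/s × 1.062e+05 s = 6.69e+04 m = 66.9 km.

66.9 km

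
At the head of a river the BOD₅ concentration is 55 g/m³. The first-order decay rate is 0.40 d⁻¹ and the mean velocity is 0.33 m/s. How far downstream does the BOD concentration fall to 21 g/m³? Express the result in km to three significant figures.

68.6 km

From C = C₀·e^(−kt), t = ln(C₀/C)/k = ln(55/21)/0.40 = 0.9628/0.40 = 2.407 d.
Distance = v·t = 0.33 m/s × 2.08e+05 s = 6.863e+04 m = 68.63 km.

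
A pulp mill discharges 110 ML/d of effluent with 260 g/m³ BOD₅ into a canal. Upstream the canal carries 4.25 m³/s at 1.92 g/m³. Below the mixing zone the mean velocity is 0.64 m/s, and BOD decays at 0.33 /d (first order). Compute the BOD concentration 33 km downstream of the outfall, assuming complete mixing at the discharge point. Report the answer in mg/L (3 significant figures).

110 ML/d = 1.273 m³/s.
After complete mixing, C₀ = (1.273·260 + 4.25·1.92) / 5.523 = 61.41 mg/L.
Travel time t = 3.3e+04 m / 0.64 m/s = 5.156e+04 s = 0.5968 d.
C = 61.41·exp(−0.33·0.5968) = 61.41·0.8212 = 50.43 mg/L.

50.4 mg/L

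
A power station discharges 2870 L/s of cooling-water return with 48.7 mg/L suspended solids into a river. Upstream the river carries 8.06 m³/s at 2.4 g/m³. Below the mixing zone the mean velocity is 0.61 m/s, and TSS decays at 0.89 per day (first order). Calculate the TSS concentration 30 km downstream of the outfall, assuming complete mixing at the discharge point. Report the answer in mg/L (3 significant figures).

2870 L/s = 2.87 m³/s.
After complete mixing, C₀ = (2.87·48.7 + 8.06·2.4) / 10.93 = 14.56 mg/L.
Travel time t = 3e+04 m / 0.61 m/s = 4.918e+04 s = 0.5692 d.
C = 14.56·exp(−0.89·0.5692) = 14.56·0.6025 = 8.771 mg/L.

8.77 mg/L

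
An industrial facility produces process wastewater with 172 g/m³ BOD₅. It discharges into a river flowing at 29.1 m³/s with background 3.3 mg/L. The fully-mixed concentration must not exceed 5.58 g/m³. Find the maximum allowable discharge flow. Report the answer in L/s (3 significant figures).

Mass balance at complete mixing: C_std·(Q_w + Q_r) = Q_w·C_e + Q_r·C_b.
Rearranging, Q_w = Q_r·(C_std − C_b)/(C_e − C_std) = 29.1·(5.58 − 3.3) / (172 − 5.58) = 0.3987 m³/s.
= 398.7 L/s.

399 L/s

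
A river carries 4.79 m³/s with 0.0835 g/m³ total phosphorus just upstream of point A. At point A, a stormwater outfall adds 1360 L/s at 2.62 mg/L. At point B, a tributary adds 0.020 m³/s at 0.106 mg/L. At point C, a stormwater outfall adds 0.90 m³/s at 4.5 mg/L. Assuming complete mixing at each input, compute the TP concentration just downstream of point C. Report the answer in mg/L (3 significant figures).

1.13 mg/L

1360 L/s = 1.36 m³/s.
After input A: C = (4.79·0.0835 + 1.36·2.62) / 6.15 = 0.6444 mg/L.
After input B: C = (6.15·0.6444 + 0.02·0.106) / 6.17 = 0.6427 mg/L.
After input C: C = (6.17·0.6427 + 0.9·4.5) / 7.07 = 1.134 mg/L.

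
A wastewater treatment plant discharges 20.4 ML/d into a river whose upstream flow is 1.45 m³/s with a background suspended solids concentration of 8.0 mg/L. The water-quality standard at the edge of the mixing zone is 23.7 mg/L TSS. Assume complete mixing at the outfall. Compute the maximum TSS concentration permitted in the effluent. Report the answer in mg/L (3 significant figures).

20.4 ML/d = 0.2361 m³/s.
Mass balance: 23.7·1.686 = 0.2361·Cₑ + 1.45·8.
Cₑ = (39.96 − 11.6) / 0.2361 = 120.1 mg/L.

120 mg/L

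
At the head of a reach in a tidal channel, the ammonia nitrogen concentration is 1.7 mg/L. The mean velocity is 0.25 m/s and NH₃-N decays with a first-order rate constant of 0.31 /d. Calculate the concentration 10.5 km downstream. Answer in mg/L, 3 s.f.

1.46 mg/L

Travel time t = 10.5 km / 0.25 m/s = 1.05e+04/0.25 = 4.2e+04 s = 0.4861 d.
First-order decay: C = 1.7·exp(−0.31·0.4861) = 1.7·0.8601 = 1.462 mg/L.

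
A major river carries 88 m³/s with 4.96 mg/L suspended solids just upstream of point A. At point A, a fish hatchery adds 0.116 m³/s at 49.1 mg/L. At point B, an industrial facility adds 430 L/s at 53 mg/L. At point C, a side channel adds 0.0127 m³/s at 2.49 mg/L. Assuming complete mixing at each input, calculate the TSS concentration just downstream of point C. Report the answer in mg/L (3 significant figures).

5.25 mg/L

After input A: C = (88·4.96 + 0.116·49.1) / 88.12 = 5.018 mg/L.
430 L/s = 0.43 m³/s.
After input B: C = (88.12·5.018 + 0.43·53) / 88.55 = 5.251 mg/L.
After input C: C = (88.55·5.251 + 0.0127·2.49) / 88.56 = 5.251 mg/L.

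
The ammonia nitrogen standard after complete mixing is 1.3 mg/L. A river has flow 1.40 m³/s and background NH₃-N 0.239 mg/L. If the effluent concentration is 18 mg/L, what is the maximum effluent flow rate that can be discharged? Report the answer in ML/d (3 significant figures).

Mass balance at complete mixing: C_std·(Q_w + Q_r) = Q_w·C_e + Q_r·C_b.
Rearranging, Q_w = Q_r·(C_std − C_b)/(C_e − C_std) = 1.40·(1.3 − 0.239) / (18 − 1.3) = 0.08895 m³/s.
= 7.685 ML/d.

7.68 ML/d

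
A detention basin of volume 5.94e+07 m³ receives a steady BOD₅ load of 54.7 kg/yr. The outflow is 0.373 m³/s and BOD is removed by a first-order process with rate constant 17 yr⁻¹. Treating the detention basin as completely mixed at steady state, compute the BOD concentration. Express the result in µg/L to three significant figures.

Outflow Q = 0.373 m³/s × 3.156e+07 s/yr = 1.177e+07 m³/yr.
Steady-state CSTR mass balance: W = Q·C + k·V·C, so C = W/(Q + kV).
Q + kV = 1.177e+07 + 17·5.94e+07 = 1.022e+09 m³/yr.
C = 54.7/1.022e+09 = 5.354e-08 kg/m³ = 5.354e-05 mg/L = 0.05354 µg/L.

0.0535 µg/L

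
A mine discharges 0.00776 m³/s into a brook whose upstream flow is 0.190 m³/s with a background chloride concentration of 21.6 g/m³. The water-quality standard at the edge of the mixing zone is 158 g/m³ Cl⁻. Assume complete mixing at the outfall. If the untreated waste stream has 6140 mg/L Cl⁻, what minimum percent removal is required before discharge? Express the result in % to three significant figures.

43.0 %

Mass balance: 158·0.1978 = 0.00776·Cₑ + 0.19·21.6.
Cₑ = (31.25 − 4.104) / 0.00776 = 3498 mg/L.
Required removal = 1 − 3498/6140 = 43.03 %.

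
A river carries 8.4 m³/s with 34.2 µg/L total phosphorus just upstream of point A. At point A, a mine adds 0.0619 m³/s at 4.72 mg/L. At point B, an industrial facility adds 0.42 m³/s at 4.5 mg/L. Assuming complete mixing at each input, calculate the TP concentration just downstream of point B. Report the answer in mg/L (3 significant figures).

0.278 mg/L

34.2 µg/L = 0.0342 mg/L.
After input A: C = (8.4·0.0342 + 0.0619·4.72) / 8.462 = 0.06848 mg/L.
After input B: C = (8.462·0.06848 + 0.42·4.5) / 8.882 = 0.278 mg/L.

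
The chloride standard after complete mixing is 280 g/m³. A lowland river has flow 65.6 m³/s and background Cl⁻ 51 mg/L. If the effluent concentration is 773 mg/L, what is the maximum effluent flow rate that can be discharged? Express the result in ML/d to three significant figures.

Mass balance at complete mixing: C_std·(Q_w + Q_r) = Q_w·C_e + Q_r·C_b.
Rearranging, Q_w = Q_r·(C_std − C_b)/(C_e − C_std) = 65.6·(280 − 51) / (773 − 280) = 30.47 m³/s.
= 2633 ML/d.

2630 ML/d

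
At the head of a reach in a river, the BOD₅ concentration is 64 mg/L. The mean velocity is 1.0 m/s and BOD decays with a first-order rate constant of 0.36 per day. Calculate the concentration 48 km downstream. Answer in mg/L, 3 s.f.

52.4 mg/L

Travel time t = 48 km / 1.0 m/s = 4.8e+04/1.0 = 4.8e+04 s = 0.5556 d.
First-order decay: C = 64·exp(−0.36·0.5556) = 64·0.8187 = 52.4 mg/L.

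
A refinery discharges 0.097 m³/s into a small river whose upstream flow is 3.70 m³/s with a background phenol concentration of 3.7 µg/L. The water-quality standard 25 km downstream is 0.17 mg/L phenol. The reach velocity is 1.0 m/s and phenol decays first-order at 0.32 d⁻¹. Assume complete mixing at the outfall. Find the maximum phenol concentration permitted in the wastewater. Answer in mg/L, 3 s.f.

7.16 mg/L

3.7 µg/L = 0.0037 mg/L.
Travel time to the compliance point: t = 2.5e+04/1.0 = 2.5e+04 s = 0.2894 d; decay factor exp(−0.32·0.2894) = 0.9116.
So the concentration just after mixing may be at most 0.17/0.9116 = 0.1865 mg/L.
Mass balance: 0.1865·3.797 = 0.097·Cₑ + 3.7·0.0037.
Cₑ = (0.7081 − 0.01369) / 0.097 = 7.159 mg/L.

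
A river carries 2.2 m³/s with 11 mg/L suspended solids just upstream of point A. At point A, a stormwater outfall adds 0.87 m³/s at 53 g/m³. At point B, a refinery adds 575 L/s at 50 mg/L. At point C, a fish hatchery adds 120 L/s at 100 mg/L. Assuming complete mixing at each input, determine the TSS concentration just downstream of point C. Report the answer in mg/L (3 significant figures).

29.5 mg/L

After input A: C = (2.2·11 + 0.87·53) / 3.07 = 22.9 mg/L.
575 L/s = 0.575 m³/s.
After input B: C = (3.07·22.9 + 0.575·50) / 3.645 = 27.18 mg/L.
120 L/s = 0.12 m³/s.
After input C: C = (3.645·27.18 + 0.12·100) / 3.765 = 29.5 mg/L.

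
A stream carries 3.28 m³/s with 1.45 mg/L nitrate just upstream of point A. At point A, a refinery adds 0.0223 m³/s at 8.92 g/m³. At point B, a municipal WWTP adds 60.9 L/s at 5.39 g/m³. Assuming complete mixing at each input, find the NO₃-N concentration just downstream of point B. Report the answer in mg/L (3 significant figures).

After input A: C = (3.28·1.45 + 0.0223·8.92) / 3.302 = 1.5 mg/L.
60.9 L/s = 0.0609 m³/s.
After input B: C = (3.302·1.5 + 0.0609·5.39) / 3.363 = 1.571 mg/L.

1.57 mg/L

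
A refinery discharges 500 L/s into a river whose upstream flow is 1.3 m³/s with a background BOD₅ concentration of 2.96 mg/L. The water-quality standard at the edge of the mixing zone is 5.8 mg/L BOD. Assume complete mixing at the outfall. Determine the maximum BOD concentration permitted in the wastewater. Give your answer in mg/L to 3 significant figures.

13.2 mg/L

500 L/s = 0.5 m³/s.
Mass balance: 5.8·1.8 = 0.5·Cₑ + 1.3·2.96.
Cₑ = (10.44 − 3.848) / 0.5 = 13.18 mg/L.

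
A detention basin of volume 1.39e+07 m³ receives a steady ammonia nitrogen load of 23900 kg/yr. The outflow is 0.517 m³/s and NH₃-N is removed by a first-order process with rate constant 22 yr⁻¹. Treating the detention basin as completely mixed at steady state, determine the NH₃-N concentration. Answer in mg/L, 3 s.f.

0.0742 mg/L

Outflow Q = 0.517 m³/s × 3.156e+07 s/yr = 1.632e+07 m³/yr.
Steady-state CSTR mass balance: W = Q·C + k·V·C, so C = W/(Q + kV).
Q + kV = 1.632e+07 + 22·1.39e+07 = 3.221e+08 m³/yr.
C = 23900/3.221e+08 = 7.42e-05 kg/m³ = 0.0742 mg/L.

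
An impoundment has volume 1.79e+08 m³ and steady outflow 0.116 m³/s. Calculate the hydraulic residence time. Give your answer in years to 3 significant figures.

Q = 0.116 m³/s × 3.156e+07 s/yr = 3.661e+06 m³/yr.
Hydraulic residence time τ = V/Q = 1.79e+08/3.661e+06 = 48.9 yr.

48.9 yr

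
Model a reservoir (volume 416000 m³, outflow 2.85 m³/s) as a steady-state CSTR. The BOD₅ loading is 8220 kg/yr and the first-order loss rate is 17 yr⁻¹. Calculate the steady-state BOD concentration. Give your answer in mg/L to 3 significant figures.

0.0847 mg/L

Outflow Q = 2.85 m³/s × 3.156e+07 s/yr = 8.994e+07 m³/yr.
Steady-state CSTR mass balance: W = Q·C + k·V·C, so C = W/(Q + kV).
Q + kV = 8.994e+07 + 17·416000 = 9.701e+07 m³/yr.
C = 8220/9.701e+07 = 8.473e-05 kg/m³ = 0.08473 mg/L.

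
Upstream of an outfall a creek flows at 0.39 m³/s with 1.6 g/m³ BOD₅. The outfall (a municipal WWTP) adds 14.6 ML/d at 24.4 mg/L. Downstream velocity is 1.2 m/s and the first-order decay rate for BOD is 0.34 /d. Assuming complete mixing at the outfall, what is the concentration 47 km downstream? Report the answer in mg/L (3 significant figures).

14.6 ML/d = 0.169 m³/s.
After complete mixing, C₀ = (0.169·24.4 + 0.39·1.6) / 0.559 = 8.492 mg/L.
Travel time t = 4.7e+04 m / 1.2 m/s = 3.917e+04 s = 0.4533 d.
C = 8.492·exp(−0.34·0.4533) = 8.492·0.8572 = 7.279 mg/L.

7.28 mg/L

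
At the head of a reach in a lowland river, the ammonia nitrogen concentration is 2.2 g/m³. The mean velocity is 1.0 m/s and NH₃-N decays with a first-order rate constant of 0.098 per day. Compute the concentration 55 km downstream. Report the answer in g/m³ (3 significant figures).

Travel time t = 55 km / 1.0 m/s = 5.5e+04/1.0 = 5.5e+04 s = 0.6366 d.
First-order decay: C = 2.2·exp(−0.098·0.6366) = 2.2·0.9395 = 2.067 g/m³.

2.07 g/m³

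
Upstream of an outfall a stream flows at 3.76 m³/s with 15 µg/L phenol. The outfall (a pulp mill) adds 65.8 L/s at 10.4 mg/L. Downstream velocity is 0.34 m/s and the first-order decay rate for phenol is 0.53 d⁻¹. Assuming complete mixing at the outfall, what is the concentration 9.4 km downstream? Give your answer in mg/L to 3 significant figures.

65.8 L/s = 0.0658 m³/s.
15 µg/L = 0.015 mg/L.
After complete mixing, C₀ = (0.0658·10.4 + 3.76·0.015) / 3.826 = 0.1936 mg/L.
Travel time t = 9400 m / 0.34 m/s = 2.765e+04 s = 0.32 d.
C = 0.1936·exp(−0.53·0.32) = 0.1936·0.844 = 0.1634 mg/L.

0.163 mg/L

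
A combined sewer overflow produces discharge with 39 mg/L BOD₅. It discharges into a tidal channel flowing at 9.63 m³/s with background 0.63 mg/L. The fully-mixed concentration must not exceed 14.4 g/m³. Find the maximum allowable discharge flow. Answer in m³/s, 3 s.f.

Mass balance at complete mixing: C_std·(Q_w + Q_r) = Q_w·C_e + Q_r·C_b.
Rearranging, Q_w = Q_r·(C_std − C_b)/(C_e − C_std) = 9.63·(14.4 − 0.63) / (39 − 14.4) = 5.39 m³/s.

5.39 m³/s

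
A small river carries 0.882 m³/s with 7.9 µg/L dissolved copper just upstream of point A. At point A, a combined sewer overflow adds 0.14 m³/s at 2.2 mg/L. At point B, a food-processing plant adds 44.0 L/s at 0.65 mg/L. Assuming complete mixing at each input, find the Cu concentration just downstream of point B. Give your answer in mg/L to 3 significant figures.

7.9 µg/L = 0.0079 mg/L.
After input A: C = (0.882·0.0079 + 0.14·2.2) / 1.022 = 0.3082 mg/L.
44.0 L/s = 0.044 m³/s.
After input B: C = (1.022·0.3082 + 0.044·0.65) / 1.066 = 0.3223 mg/L.

0.322 mg/L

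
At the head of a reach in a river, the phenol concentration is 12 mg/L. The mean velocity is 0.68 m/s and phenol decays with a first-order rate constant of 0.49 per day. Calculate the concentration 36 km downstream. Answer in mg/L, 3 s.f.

Travel time t = 36 km / 0.68 m/s = 3.6e+04/0.68 = 5.294e+04 s = 0.6127 d.
First-order decay: C = 12·exp(−0.49·0.6127) = 12·0.7406 = 8.888 mg/L.

8.89 mg/L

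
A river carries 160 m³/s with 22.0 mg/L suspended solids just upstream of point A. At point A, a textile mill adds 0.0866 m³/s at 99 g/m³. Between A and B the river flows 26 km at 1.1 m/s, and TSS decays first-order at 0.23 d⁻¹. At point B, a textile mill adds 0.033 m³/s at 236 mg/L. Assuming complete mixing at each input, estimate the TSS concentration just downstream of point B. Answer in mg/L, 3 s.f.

20.7 mg/L

After input A: C = (160·22 + 0.0866·99) / 160.1 = 22.04 mg/L.
Over the 26 km reach to input B (t = 2.364e+04 s = 0.2736 d), decay gives C = 22.04·exp(−0.23·0.2736) = 20.7 mg/L.
After input B: C = (160.1·20.7 + 0.033·236) / 160.1 = 20.74 mg/L.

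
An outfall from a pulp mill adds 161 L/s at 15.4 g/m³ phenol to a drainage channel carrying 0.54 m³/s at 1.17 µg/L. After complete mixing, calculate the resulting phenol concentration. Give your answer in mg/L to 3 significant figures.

3.54 mg/L

161 L/s = 0.161 m³/s.
1.17 µg/L = 0.00117 mg/L.
Conservation of mass across the mixing zone: C = (0.161·15.4 + 0.54·0.00117) / (0.161 + 0.54) = 2.48/0.701 = 3.538 mg/L.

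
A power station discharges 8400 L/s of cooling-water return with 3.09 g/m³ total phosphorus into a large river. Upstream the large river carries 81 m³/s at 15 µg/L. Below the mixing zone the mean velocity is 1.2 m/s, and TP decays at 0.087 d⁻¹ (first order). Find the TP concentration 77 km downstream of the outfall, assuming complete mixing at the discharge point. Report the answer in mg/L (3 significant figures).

0.285 mg/L

8400 L/s = 8.4 m³/s.
15 µg/L = 0.015 mg/L.
After complete mixing, C₀ = (8.4·3.09 + 81·0.015) / 89.4 = 0.3039 mg/L.
Travel time t = 7.7e+04 m / 1.2 m/s = 6.417e+04 s = 0.7427 d.
C = 0.3039·exp(−0.087·0.7427) = 0.3039·0.9374 = 0.2849 mg/L.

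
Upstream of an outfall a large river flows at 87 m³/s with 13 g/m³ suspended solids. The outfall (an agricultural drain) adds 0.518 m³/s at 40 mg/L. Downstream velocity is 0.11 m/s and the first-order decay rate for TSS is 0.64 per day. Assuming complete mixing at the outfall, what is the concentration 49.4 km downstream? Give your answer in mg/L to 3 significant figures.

0.473 mg/L

After complete mixing, C₀ = (0.518·40 + 87·13) / 87.52 = 13.16 mg/L.
Travel time t = 4.94e+04 m / 0.11 m/s = 4.491e+05 s = 5.198 d.
C = 13.16·exp(−0.64·5.198) = 13.16·0.03592 = 0.4726 mg/L.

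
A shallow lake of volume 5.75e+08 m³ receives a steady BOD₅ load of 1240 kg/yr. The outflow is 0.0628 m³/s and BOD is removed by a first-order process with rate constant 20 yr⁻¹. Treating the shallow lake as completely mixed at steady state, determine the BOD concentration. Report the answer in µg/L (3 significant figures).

Outflow Q = 0.0628 m³/s × 3.156e+07 s/yr = 1.982e+06 m³/yr.
Steady-state CSTR mass balance: W = Q·C + k·V·C, so C = W/(Q + kV).
Q + kV = 1.982e+06 + 20·5.75e+08 = 1.15e+10 m³/yr.
C = 1240/1.15e+10 = 1.078e-07 kg/m³ = 0.0001078 mg/L = 0.1078 µg/L.

0.108 µg/L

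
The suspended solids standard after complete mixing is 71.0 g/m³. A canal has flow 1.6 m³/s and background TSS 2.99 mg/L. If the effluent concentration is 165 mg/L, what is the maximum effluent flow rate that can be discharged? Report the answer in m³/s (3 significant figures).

Mass balance at complete mixing: C_std·(Q_w + Q_r) = Q_w·C_e + Q_r·C_b.
Rearranging, Q_w = Q_r·(C_std − C_b)/(C_e − C_std) = 1.6·(71 − 2.99) / (165 − 71) = 1.158 m³/s.

1.16 m³/s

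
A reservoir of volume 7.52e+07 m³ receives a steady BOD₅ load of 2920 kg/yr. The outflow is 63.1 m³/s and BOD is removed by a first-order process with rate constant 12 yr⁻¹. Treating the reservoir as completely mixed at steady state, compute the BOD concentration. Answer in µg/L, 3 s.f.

1.01 µg/L

Outflow Q = 63.1 m³/s × 3.156e+07 s/yr = 1.991e+09 m³/yr.
Steady-state CSTR mass balance: W = Q·C + k·V·C, so C = W/(Q + kV).
Q + kV = 1.991e+09 + 12·7.52e+07 = 2.894e+09 m³/yr.
C = 2920/2.894e+09 = 1.009e-06 kg/m³ = 0.001009 mg/L = 1.009 µg/L.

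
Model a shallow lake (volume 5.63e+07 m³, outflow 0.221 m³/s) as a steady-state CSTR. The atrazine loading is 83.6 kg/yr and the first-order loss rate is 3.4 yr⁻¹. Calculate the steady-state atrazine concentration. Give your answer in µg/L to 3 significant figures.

Outflow Q = 0.221 m³/s × 3.156e+07 s/yr = 6.974e+06 m³/yr.
Steady-state CSTR mass balance: W = Q·C + k·V·C, so C = W/(Q + kV).
Q + kV = 6.974e+06 + 3.4·5.63e+07 = 1.984e+08 m³/yr.
C = 83.6/1.984e+08 = 4.214e-07 kg/m³ = 0.0004214 mg/L = 0.4214 µg/L.

0.421 µg/L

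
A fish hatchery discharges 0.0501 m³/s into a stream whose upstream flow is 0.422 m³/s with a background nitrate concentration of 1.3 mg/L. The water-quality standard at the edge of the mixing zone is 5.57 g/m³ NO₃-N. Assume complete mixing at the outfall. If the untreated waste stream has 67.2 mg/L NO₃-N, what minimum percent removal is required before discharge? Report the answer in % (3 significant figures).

38.2 %

Mass balance: 5.57·0.4721 = 0.0501·Cₑ + 0.422·1.3.
Cₑ = (2.63 − 0.5486) / 0.0501 = 41.54 mg/L.
Required removal = 1 − 41.54/67.2 = 38.19 %.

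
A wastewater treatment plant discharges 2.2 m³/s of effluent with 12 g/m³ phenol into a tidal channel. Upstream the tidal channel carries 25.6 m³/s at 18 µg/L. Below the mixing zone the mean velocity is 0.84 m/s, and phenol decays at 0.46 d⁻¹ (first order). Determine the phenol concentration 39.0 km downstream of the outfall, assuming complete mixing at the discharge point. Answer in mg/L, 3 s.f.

18 µg/L = 0.018 mg/L.
After complete mixing, C₀ = (2.2·12 + 25.6·0.018) / 27.8 = 0.9662 mg/L.
Travel time t = 3.9e+04 m / 0.84 m/s = 4.643e+04 s = 0.5374 d.
C = 0.9662·exp(−0.46·0.5374) = 0.9662·0.781 = 0.7546 mg/L.

0.755 mg/L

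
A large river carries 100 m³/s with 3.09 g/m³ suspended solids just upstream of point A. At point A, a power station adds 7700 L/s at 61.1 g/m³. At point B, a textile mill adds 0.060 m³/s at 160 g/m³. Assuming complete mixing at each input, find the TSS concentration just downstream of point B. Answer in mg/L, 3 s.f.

7700 L/s = 7.7 m³/s.
After input A: C = (100·3.09 + 7.7·61.1) / 107.7 = 7.237 mg/L.
After input B: C = (107.7·7.237 + 0.06·160) / 107.8 = 7.322 mg/L.

7.32 mg/L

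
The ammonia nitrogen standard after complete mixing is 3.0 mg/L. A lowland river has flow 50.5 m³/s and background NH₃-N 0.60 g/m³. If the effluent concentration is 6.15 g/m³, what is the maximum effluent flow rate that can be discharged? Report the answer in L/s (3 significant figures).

Mass balance at complete mixing: C_std·(Q_w + Q_r) = Q_w·C_e + Q_r·C_b.
Rearranging, Q_w = Q_r·(C_std − C_b)/(C_e − C_std) = 50.5·(3 − 0.6) / (6.15 − 3) = 38.48 m³/s.
= 3.848e+04 L/s.

38500 L/s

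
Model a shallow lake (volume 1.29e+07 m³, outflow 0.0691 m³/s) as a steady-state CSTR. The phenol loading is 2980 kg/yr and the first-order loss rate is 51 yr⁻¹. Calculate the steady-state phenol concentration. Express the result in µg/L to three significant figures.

4.51 µg/L

Outflow Q = 0.0691 m³/s × 3.156e+07 s/yr = 2.181e+06 m³/yr.
Steady-state CSTR mass balance: W = Q·C + k·V·C, so C = W/(Q + kV).
Q + kV = 2.181e+06 + 51·1.29e+07 = 6.601e+08 m³/yr.
C = 2980/6.601e+08 = 4.515e-06 kg/m³ = 0.004515 mg/L = 4.515 µg/L.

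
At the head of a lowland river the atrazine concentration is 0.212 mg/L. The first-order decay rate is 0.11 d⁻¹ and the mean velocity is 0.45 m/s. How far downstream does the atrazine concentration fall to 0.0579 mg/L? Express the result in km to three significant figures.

459 km

From C = C₀·e^(−kt), t = ln(C₀/C)/k = ln(0.212/0.0579)/0.11 = 1.298/0.11 = 11.8 d.
Distance = v·t = 0.45 m/s × 1.019e+06 s = 4.587e+05 m = 458.7 km.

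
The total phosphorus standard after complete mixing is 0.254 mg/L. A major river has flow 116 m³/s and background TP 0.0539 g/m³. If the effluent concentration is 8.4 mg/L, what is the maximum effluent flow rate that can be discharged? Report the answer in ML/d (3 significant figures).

Mass balance at complete mixing: C_std·(Q_w + Q_r) = Q_w·C_e + Q_r·C_b.
Rearranging, Q_w = Q_r·(C_std − C_b)/(C_e − C_std) = 116·(0.254 − 0.0539) / (8.4 − 0.254) = 2.849 m³/s.
= 246.2 ML/d.

246 ML/d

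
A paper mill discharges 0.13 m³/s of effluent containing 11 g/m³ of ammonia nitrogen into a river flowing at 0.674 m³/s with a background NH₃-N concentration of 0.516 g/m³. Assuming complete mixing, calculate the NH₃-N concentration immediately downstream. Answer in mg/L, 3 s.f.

Flow-weighted mixing gives C = (0.13·11 + 0.674·0.516) / (0.13 + 0.674) = 1.778/0.804 = 2.211 mg/L.

2.21 mg/L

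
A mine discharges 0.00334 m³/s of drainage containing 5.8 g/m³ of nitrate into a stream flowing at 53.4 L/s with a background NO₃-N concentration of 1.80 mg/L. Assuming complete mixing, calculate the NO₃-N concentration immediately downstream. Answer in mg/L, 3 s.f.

53.4 L/s = 0.0534 m³/s.
Flow-weighted mixing gives C = (0.00334·5.8 + 0.0534·1.8) / (0.00334 + 0.0534) = 0.1155/0.05674 = 2.035 mg/L.

2.04 mg/L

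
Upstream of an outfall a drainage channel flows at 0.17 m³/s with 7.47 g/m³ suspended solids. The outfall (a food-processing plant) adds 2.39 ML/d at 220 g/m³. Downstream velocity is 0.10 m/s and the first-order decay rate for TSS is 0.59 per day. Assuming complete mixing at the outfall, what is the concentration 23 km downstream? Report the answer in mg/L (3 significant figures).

7.74 mg/L

2.39 ML/d = 0.02766 m³/s.
After complete mixing, C₀ = (0.02766·220 + 0.17·7.47) / 0.1977 = 37.21 mg/L.
Travel time t = 2.3e+04 m / 0.10 m/s = 2.3e+05 s = 2.662 d.
C = 37.21·exp(−0.59·2.662) = 37.21·0.2079 = 7.737 mg/L.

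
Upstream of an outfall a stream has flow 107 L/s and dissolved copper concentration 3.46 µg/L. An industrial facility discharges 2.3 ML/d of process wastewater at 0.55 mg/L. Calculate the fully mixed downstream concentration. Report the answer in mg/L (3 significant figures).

2.3 ML/d = 0.02662 m³/s.
107 L/s = 0.107 m³/s.
3.46 µg/L = 0.00346 mg/L.
Conservation of mass across the mixing zone: C = (0.02662·0.55 + 0.107·0.00346) / (0.02662 + 0.107) = 0.01501/0.1336 = 0.1123 mg/L.

0.112 mg/L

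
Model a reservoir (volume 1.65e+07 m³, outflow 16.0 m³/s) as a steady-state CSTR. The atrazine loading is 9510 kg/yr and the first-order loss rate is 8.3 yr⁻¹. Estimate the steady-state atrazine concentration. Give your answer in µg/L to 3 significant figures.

Outflow Q = 16.0 m³/s × 3.156e+07 s/yr = 5.049e+08 m³/yr.
Steady-state CSTR mass balance: W = Q·C + k·V·C, so C = W/(Q + kV).
Q + kV = 5.049e+08 + 8.3·1.65e+07 = 6.419e+08 m³/yr.
C = 9510/6.419e+08 = 1.482e-05 kg/m³ = 0.01482 mg/L = 14.82 µg/L.

14.8 µg/L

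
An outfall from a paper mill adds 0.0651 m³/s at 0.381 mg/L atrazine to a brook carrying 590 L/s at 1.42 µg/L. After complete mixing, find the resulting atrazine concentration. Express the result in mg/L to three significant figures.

590 L/s = 0.59 m³/s.
1.42 µg/L = 0.00142 mg/L.
Flow-weighted mixing gives C = (0.0651·0.381 + 0.59·0.00142) / (0.0651 + 0.59) = 0.02564/0.6551 = 0.03914 mg/L.

0.0391 mg/L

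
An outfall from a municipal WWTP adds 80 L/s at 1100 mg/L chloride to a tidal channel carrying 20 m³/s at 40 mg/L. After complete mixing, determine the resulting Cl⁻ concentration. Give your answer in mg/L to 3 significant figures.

80 L/s = 0.08 m³/s.
By mass balance at complete mixing, C = (0.08·1100 + 20·40) / (0.08 + 20) = 888/20.08 = 44.22 mg/L.

44.2 mg/L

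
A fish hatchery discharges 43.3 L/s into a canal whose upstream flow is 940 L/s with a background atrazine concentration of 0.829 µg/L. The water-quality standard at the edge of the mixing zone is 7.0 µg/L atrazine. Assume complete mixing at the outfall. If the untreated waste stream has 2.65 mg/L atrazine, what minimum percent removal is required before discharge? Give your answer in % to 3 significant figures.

43.3 L/s = 0.0433 m³/s.
940 L/s = 0.94 m³/s.
0.829 µg/L = 0.000829 mg/L.
7.0 µg/L = 0.007 mg/L.
Mass balance: 0.007·0.9833 = 0.0433·Cₑ + 0.94·0.000829.
Cₑ = (0.006883 − 0.0007793) / 0.0433 = 0.141 mg/L.
Required removal = 1 − 0.141/2.65 = 94.68 %.

94.7 %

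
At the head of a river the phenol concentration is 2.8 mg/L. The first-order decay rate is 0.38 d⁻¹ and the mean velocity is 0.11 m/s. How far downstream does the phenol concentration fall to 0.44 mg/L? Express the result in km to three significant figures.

46.3 km

From C = C₀·e^(−kt), t = ln(C₀/C)/k = ln(2.8/0.44)/0.38 = 1.851/0.38 = 4.87 d.
Distance = v·t = 0.11 m/s × 4.208e+05 s = 4.628e+04 m = 46.28 km.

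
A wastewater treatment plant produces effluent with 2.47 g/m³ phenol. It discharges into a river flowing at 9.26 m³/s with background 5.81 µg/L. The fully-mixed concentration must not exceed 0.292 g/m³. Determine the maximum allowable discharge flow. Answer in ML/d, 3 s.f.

5.81 µg/L = 0.00581 mg/L.
Mass balance at complete mixing: C_std·(Q_w + Q_r) = Q_w·C_e + Q_r·C_b.
Rearranging, Q_w = Q_r·(C_std − C_b)/(C_e − C_std) = 9.26·(0.292 − 0.00581) / (2.47 − 0.292) = 1.217 m³/s.
= 105.1 ML/d.

105 ML/d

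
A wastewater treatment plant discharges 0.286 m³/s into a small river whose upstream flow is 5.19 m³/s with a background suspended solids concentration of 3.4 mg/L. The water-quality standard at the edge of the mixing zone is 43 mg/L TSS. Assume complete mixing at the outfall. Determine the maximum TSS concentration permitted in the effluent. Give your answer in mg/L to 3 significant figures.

762 mg/L

Mass balance: 43·5.476 = 0.286·Cₑ + 5.19·3.4.
Cₑ = (235.5 − 17.65) / 0.286 = 761.6 mg/L.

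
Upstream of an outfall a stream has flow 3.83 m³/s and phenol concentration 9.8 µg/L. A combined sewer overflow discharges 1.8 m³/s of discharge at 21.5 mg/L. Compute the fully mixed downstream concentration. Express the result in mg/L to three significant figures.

6.88 mg/L

9.8 µg/L = 0.0098 mg/L.
Flow-weighted mixing gives C = (1.8·21.5 + 3.83·0.0098) / (1.8 + 3.83) = 38.74/5.63 = 6.881 mg/L.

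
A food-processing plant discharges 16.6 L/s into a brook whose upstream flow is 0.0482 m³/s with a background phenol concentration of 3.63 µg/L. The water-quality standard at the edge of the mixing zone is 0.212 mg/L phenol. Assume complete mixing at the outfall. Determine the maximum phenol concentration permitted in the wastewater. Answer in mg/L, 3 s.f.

16.6 L/s = 0.0166 m³/s.
3.63 µg/L = 0.00363 mg/L.
Mass balance: 0.212·0.0648 = 0.0166·Cₑ + 0.0482·0.00363.
Cₑ = (0.01374 − 0.000175) / 0.0166 = 0.817 mg/L.

0.817 mg/L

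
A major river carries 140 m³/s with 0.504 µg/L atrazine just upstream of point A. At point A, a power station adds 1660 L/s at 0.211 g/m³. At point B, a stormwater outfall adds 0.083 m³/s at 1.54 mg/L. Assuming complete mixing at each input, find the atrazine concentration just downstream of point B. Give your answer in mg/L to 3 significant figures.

0.00387 mg/L

0.504 µg/L = 0.000504 mg/L.
1660 L/s = 1.66 m³/s.
After input A: C = (140·0.000504 + 1.66·0.211) / 141.7 = 0.002971 mg/L.
After input B: C = (141.7·0.002971 + 0.083·1.54) / 141.7 = 0.003871 mg/L.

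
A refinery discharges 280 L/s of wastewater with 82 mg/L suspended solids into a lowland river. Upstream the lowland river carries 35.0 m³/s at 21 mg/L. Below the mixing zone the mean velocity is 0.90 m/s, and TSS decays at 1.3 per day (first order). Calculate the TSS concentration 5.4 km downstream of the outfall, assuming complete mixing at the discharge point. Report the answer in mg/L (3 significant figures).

280 L/s = 0.28 m³/s.
After complete mixing, C₀ = (0.28·82 + 35·21) / 35.28 = 21.48 mg/L.
Travel time t = 5400 m / 0.90 m/s = 6000 s = 0.06944 d.
C = 21.48·exp(−1.3·0.06944) = 21.48·0.9137 = 19.63 mg/L.

19.6 mg/L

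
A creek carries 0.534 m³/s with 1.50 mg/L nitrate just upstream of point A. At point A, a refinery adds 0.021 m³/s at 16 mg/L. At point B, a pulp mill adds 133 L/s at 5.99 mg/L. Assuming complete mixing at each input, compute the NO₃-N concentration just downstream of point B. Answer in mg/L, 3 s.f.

After input A: C = (0.534·1.5 + 0.021·16) / 0.555 = 2.049 mg/L.
133 L/s = 0.133 m³/s.
After input B: C = (0.555·2.049 + 0.133·5.99) / 0.688 = 2.811 mg/L.

2.81 mg/L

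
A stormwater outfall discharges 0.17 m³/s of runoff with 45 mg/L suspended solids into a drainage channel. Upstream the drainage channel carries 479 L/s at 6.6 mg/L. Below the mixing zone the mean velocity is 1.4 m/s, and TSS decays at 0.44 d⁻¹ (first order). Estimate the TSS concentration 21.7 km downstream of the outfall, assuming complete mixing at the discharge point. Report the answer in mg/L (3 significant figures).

479 L/s = 0.479 m³/s.
After complete mixing, C₀ = (0.17·45 + 0.479·6.6) / 0.649 = 16.66 mg/L.
Travel time t = 2.17e+04 m / 1.4 m/s = 1.55e+04 s = 0.1794 d.
C = 16.66·exp(−0.44·0.1794) = 16.66·0.9241 = 15.39 mg/L.

15.4 mg/L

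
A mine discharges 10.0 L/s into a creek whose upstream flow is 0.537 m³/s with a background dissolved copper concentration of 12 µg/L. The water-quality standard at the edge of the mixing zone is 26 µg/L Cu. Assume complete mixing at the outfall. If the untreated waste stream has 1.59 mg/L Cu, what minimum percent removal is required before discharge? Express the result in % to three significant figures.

51.1 %

10.0 L/s = 0.01 m³/s.
12 µg/L = 0.012 mg/L.
26 µg/L = 0.026 mg/L.
Mass balance: 0.026·0.547 = 0.01·Cₑ + 0.537·0.012.
Cₑ = (0.01422 − 0.006444) / 0.01 = 0.7778 mg/L.
Required removal = 1 − 0.7778/1.59 = 51.08 %.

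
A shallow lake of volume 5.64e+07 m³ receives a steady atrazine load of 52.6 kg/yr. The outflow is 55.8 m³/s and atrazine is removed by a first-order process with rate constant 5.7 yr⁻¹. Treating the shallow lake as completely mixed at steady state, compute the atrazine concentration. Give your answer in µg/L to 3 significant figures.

Outflow Q = 55.8 m³/s × 3.156e+07 s/yr = 1.761e+09 m³/yr.
Steady-state CSTR mass balance: W = Q·C + k·V·C, so C = W/(Q + kV).
Q + kV = 1.761e+09 + 5.7·5.64e+07 = 2.082e+09 m³/yr.
C = 52.6/2.082e+09 = 2.526e-08 kg/m³ = 2.526e-05 mg/L = 0.02526 µg/L.

0.0253 µg/L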